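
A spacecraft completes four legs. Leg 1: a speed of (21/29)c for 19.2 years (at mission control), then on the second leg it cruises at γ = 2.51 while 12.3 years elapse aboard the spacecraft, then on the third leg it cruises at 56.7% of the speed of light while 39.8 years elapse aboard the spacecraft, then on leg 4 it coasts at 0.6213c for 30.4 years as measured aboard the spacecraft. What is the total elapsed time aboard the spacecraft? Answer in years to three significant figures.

τ = 95.7 years

Leg 1: γ = 1/√(1 − (21/29)²) = 29/20 = 1.450; τ_1 = 19.2/1.450 = 13.24 years.
Leg 2: 12.3 years is already measured aboard the spacecraft.
Leg 3: 39.8 years is already measured aboard the spacecraft.
Leg 4: 30.4 years is already measured aboard the spacecraft.
Total: 13.24 + 12.30 + 39.80 + 30.40 years.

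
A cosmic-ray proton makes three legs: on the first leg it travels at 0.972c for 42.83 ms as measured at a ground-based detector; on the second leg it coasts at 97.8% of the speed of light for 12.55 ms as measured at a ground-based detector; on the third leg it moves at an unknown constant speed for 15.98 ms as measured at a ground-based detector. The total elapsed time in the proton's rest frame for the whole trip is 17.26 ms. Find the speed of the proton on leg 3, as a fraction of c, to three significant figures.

β = 0.958

Leg 1: γ = 1/√(1 − 0.972²) = 1/√0.05522 = 4.256; τ_1 = 42.83/4.256 = 10.06 ms.
Leg 2: β = 0.978; γ = 1/√(1 − 0.978²) = 1/√0.04352 = 4.794; τ_2 = 12.55/4.794 = 2.618 ms.
Leg 3: speed unknown; τ_3 = 15.98/γ_3.
Total proper time: 10.06 + 2.618 + τ_3 = 17.26, so τ_3 = 17.26 − 12.68 = 4.578 ms.
γ_3 = 15.98/4.578 = 3.491; β = √(1 − 1/γ²) = √0.9179.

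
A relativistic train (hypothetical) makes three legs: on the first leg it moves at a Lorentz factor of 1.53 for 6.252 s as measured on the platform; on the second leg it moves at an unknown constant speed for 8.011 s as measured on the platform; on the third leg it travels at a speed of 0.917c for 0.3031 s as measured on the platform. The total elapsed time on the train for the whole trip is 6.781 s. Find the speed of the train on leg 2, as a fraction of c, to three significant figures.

Leg 1: γ = 1.53; τ_1 = 6.252/1.530 = 4.086 s.
Leg 2: speed unknown; τ_2 = 8.011/γ_2.
Leg 3: γ = 1/√(1 − 0.917²) = 1/√0.1591 = 2.507; τ_3 = 0.3031/2.507 = 0.1209 s.
Total proper time: 4.086 + τ_2 + 0.1209 = 6.781, so τ_2 = 6.781 − 4.207 = 2.574 s.
γ_2 = 8.011/2.574 = 3.112; β = √(1 − 1/γ²) = √0.8968.

β = 0.947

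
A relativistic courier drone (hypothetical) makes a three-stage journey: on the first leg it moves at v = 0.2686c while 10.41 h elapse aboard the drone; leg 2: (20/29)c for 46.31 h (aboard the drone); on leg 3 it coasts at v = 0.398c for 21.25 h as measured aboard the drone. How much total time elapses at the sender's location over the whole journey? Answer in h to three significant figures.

Δt = 97.9 h

Leg 1: γ = 1/√(1 − 0.2686²) = 1/√0.9279 = 1.038; Δt_1 = 1.038 × 10.41 = 10.81 h.
Leg 2: γ = 1/√(1 − (20/29)²) = 29/21 ≈ 1.381; Δt_2 = 1.381 × 46.31 = 63.95 h.
Leg 3: γ = 1/√(1 − 0.398²) = 1/√0.8416 = 1.090; Δt_3 = 1.090 × 21.25 = 23.16 h.
Total: 10.81 + 63.95 + 23.16 h.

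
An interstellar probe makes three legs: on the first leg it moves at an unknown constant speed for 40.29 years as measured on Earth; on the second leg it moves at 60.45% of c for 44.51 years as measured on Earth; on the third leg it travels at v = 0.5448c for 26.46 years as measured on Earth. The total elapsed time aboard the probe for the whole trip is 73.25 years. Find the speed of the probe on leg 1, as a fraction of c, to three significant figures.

β = 0.922

Leg 1: speed unknown; τ_1 = 40.29/γ_1.
Leg 2: β = 0.6045; γ = 1/√(1 − 0.6045²) = 1/√0.6346 = 1.255; τ_2 = 44.51/1.255 = 35.46 years.
Leg 3: γ = 1/√(1 − 0.5448²) = 1/√0.7032 = 1.193; τ_3 = 26.46/1.193 = 22.19 years.
Total proper time: τ_1 + 35.46 + 22.19 = 73.25, so τ_1 = 73.25 − 57.65 = 15.60 years.
γ_1 = 40.29/15.60 = 2.582; β = √(1 − 1/γ²) = √0.8500.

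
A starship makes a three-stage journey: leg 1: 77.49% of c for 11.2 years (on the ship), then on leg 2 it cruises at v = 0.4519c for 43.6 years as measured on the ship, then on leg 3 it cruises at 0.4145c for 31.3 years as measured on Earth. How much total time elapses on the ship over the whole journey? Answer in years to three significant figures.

τ = 83.3 years

Leg 1: 11.2 years is already measured on the ship.
Leg 2: 43.6 years is already measured on the ship.
Leg 3: γ = 1/√(1 − 0.4145²) = 1/√0.8282 = 1.099; τ_3 = 31.3/1.099 = 28.48 years.
Total: 11.20 + 43.60 + 28.48 years.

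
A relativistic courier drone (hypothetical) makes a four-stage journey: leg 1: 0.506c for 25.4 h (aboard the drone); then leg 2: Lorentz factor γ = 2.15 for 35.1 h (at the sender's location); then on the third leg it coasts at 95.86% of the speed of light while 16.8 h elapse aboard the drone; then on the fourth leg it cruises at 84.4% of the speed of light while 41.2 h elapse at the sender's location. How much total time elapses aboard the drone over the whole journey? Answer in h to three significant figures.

Leg 1: 25.4 h is already measured aboard the drone.
Leg 2: γ = 2.15; τ_2 = 35.1/2.150 = 16.33 h.
Leg 3: 16.8 h is already measured aboard the drone.
Leg 4: β = 0.844; γ = 1/√(1 − 0.844²) = 1/√0.2877 = 1.864; τ_4 = 41.2/1.864 = 22.10 h.
Total: 25.40 + 16.33 + 16.80 + 22.10 h.

τ = 80.6 h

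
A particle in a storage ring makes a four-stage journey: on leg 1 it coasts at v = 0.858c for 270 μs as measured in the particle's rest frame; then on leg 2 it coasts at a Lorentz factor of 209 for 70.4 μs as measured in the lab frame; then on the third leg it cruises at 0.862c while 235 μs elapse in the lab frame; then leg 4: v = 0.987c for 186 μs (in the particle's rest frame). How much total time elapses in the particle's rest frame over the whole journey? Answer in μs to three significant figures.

τ = 575 μs

Leg 1: 270 μs is already measured in the particle's rest frame.
Leg 2: γ = 209; τ_2 = 70.4/209.0 = 0.3368 μs.
Leg 3: γ = 1/√(1 − 0.862²) = 1/√0.2570 = 1.973; τ_3 = 235/1.973 = 119.1 μs.
Leg 4: 186 μs is already measured in the particle's rest frame.
Total: 270.0 + 0.3368 + 119.1 + 186.0 μs.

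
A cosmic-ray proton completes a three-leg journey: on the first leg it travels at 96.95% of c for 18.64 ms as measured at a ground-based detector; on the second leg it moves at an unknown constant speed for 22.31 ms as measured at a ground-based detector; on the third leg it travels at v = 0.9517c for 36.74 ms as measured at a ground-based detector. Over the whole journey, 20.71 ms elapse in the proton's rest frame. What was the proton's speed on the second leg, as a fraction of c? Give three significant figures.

β = 0.976

Leg 1: β = 0.9695; γ = 1/√(1 − 0.9695²) = 1/√0.06007 = 4.080; τ_1 = 18.64/4.080 = 4.569 ms.
Leg 2: speed unknown; τ_2 = 22.31/γ_2.
Leg 3: γ = 1/√(1 − 0.9517²) = 1/√0.09427 = 3.257; τ_3 = 36.74/3.257 = 11.28 ms.
Total proper time: 4.569 + τ_2 + 11.28 = 20.71, so τ_2 = 20.71 − 15.85 = 4.861 ms.
γ_2 = 22.31/4.861 = 4.589; β = √(1 − 1/γ²) = √0.9525.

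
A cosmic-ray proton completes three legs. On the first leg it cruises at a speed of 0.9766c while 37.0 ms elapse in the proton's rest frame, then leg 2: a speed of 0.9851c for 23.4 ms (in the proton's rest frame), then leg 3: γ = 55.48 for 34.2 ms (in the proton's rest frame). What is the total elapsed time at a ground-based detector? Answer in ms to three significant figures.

Δt = 2210 ms

Leg 1: γ = 1/√(1 − 0.9766²) = 1/√0.04625 = 4.650; Δt_1 = 4.650 × 37.0 = 172.0 ms.
Leg 2: γ = 1/√(1 − 0.9851²) = 1/√0.02958 = 5.815; Δt_2 = 5.815 × 23.4 = 136.1 ms.
Leg 3: γ = 55.48; Δt_3 = 55.48 × 34.2 = 1897 ms.
Total: 172.0 + 136.1 + 1897 ms.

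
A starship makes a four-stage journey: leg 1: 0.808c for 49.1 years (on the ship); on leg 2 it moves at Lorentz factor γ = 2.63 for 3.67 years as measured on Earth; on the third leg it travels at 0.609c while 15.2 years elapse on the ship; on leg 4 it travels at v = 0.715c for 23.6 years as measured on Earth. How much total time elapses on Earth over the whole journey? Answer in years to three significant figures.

Δt = 130 years

Leg 1: γ = 1/√(1 − 0.808²) = 1/√0.3471 = 1.697; Δt_1 = 1.697 × 49.1 = 83.34 years.
Leg 2: 3.67 years is already measured on Earth.
Leg 3: γ = 1/√(1 − 0.609²) = 1/√0.6291 = 1.261; Δt_3 = 1.261 × 15.2 = 19.16 years.
Leg 4: 23.6 years is already measured on Earth.
Total: 83.34 + 3.670 + 19.16 + 23.60 years.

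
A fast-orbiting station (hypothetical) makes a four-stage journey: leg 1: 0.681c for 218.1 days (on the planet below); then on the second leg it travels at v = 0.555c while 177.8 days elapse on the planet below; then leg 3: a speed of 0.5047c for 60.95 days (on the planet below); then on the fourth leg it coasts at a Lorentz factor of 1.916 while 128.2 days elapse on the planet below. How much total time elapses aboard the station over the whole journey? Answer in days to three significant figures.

τ = 427 days

Leg 1: γ = 1/√(1 − 0.681²) = 1/√0.5362 = 1.366; τ_1 = 218.1/1.366 = 159.7 days.
Leg 2: γ = 1/√(1 − 0.555²) = 1/√0.6920 = 1.202; τ_2 = 177.8/1.202 = 147.9 days.
Leg 3: γ = 1/√(1 − 0.5047²) = 1/√0.7453 = 1.158; τ_3 = 60.95/1.158 = 52.62 days.
Leg 4: γ = 1.916; τ_4 = 128.2/1.916 = 66.91 days.
Total: 159.7 + 147.9 + 52.62 + 66.91 days.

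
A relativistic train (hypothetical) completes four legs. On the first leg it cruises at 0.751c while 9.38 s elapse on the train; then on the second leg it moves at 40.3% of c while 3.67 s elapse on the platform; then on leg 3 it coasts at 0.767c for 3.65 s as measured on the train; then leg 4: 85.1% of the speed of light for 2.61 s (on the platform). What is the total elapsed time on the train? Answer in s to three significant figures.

τ = 17.8 s

Leg 1: 9.38 s is already measured on the train.
Leg 2: β = 0.403; γ = 1/√(1 − 0.403²) = 1/√0.8376 = 1.093; τ_2 = 3.67/1.093 = 3.359 s.
Leg 3: 3.65 s is already measured on the train.
Leg 4: β = 0.851; γ = 1/√(1 − 0.851²) = 1/√0.2758 = 1.904; τ_4 = 2.61/1.904 = 1.371 s.
Total: 9.380 + 3.359 + 3.650 + 1.371 s.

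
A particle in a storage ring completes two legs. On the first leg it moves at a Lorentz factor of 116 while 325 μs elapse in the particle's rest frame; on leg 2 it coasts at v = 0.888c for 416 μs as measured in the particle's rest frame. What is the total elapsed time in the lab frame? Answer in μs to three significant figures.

Δt = 3.86×10⁴ μs

Leg 1: γ = 116; Δt_1 = 116.0 × 325 = 3.770×10⁴ μs.
Leg 2: γ = 1/√(1 − 0.888²) = 1/√0.2115 = 2.175; Δt_2 = 2.175 × 416 = 904.7 μs.
Total: 3.770×10⁴ + 904.7 μs.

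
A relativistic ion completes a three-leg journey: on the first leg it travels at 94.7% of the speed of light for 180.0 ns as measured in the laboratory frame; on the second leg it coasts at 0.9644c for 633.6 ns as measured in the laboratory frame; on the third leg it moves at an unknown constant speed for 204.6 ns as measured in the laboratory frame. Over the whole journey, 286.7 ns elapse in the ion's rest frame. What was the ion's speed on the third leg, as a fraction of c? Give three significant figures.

Leg 1: β = 0.947; γ = 1/√(1 − 0.947²) = 1/√0.1032 = 3.113; τ_1 = 180.0/3.113 = 57.82 ns.
Leg 2: γ = 1/√(1 − 0.9644²) = 1/√0.06993 = 3.781; τ_2 = 633.6/3.781 = 167.6 ns.
Leg 3: speed unknown; τ_3 = 204.6/γ_3.
Total proper time: 57.82 + 167.6 + τ_3 = 286.7, so τ_3 = 286.7 − 225.4 = 61.32 ns.
γ_3 = 204.6/61.32 = 3.336; β = √(1 − 1/γ²) = √0.9102.

β = 0.954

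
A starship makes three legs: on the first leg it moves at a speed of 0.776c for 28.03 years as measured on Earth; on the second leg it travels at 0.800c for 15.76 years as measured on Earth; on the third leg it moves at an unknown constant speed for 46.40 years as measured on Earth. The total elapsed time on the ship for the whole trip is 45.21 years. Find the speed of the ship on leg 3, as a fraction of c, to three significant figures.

Leg 1: γ = 1/√(1 − 0.776²) = 1/√0.3978 = 1.585; τ_1 = 28.03/1.585 = 17.68 years.
Leg 2: γ = 1/√(1 − 0.800²) = 1/√0.3600 = 1.667; τ_2 = 15.76/1.667 = 9.456 years.
Leg 3: speed unknown; τ_3 = 46.40/γ_3.
Total proper time: 17.68 + 9.456 + τ_3 = 45.21, so τ_3 = 45.21 − 27.14 = 18.07 years.
γ_3 = 46.40/18.07 = 2.567; β = √(1 − 1/γ²) = √0.8483.

β = 0.921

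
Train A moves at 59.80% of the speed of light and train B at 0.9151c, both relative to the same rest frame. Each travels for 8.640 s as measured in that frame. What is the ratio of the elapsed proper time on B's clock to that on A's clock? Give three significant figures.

τ_B/τ_A = 0.503

A: β = 0.5980; γ = 1/√(1 − 0.5980²) = 1/√0.6424 = 1.248. B: γ = 1/√(1 − 0.9151²) = 1/√0.1626 = 2.480.
τ_A/τ_B = γ_B/γ_A = 2.480/1.248 = 1.988, so τ_B/τ_A = 0.5031.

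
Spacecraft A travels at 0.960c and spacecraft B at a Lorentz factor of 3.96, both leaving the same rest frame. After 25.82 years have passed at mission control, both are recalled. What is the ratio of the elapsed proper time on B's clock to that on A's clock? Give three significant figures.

A: γ = 1/√(1 − 0.960²) = 25/7 ≈ 3.571. B: γ = 3.96.
τ_A/τ_B = γ_B/γ_A = 3.960/3.571 = 1.109, so τ_B/τ_A = 0.9019.

τ_B/τ_A = 0.902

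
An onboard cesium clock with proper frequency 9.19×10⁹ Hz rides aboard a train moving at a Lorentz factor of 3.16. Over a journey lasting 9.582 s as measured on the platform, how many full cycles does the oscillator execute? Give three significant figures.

γ = 3.16
The oscillator's own cycle count is N = f × τ where τ is the proper time on the train. τ = Δt/γ = 9.582/3.160 = 3.032 s = 3.032×10⁰ s.
N = 9.19×10⁹ × 3.032×10⁰ = 2.787×10¹⁰.

N = 2.79×10¹⁰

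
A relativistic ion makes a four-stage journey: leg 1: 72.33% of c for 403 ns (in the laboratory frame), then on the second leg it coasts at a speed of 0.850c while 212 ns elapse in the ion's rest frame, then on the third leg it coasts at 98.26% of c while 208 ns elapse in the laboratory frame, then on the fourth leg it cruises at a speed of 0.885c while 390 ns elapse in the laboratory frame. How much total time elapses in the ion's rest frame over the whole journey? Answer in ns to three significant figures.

τ = 710 ns

Leg 1: β = 0.7233; γ = 1/√(1 − 0.7233²) = 1/√0.4768 = 1.448; τ_1 = 403/1.448 = 278.3 ns.
Leg 2: 212 ns is already measured in the ion's rest frame.
Leg 3: β = 0.9826; γ = 1/√(1 − 0.9826²) = 1/√0.03450 = 5.384; τ_3 = 208/5.384 = 38.63 ns.
Leg 4: γ = 1/√(1 − 0.885²) = 1/√0.2168 = 2.148; τ_4 = 390/2.148 = 181.6 ns.
Total: 278.3 + 212.0 + 38.63 + 181.6 ns.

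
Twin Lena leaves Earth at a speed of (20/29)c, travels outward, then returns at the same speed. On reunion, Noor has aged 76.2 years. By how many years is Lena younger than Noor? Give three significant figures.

γ = 1/√(1 − (20/29)²) = 29/21 ≈ 1.381
Lena's elapsed proper time: τ = 76.2/1.381 = 55.18 years.
Age gap = Δt − τ = 76.2 − 55.18 years.

Δt − τ = 21.0 years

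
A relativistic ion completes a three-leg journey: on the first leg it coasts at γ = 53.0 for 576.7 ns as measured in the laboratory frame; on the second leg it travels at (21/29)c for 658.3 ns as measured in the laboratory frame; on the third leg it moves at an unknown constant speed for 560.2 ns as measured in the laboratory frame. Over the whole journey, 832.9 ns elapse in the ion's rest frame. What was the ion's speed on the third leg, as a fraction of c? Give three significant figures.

β = 0.754

Leg 1: γ = 53.0; τ_1 = 576.7/53.00 = 10.88 ns.
Leg 2: γ = 1/√(1 − (21/29)²) = 29/20 = 1.450; τ_2 = 658.3/1.450 = 454.0 ns.
Leg 3: speed unknown; τ_3 = 560.2/γ_3.
Total proper time: 10.88 + 454.0 + τ_3 = 832.9, so τ_3 = 832.9 − 464.9 = 368.0 ns.
γ_3 = 560.2/368.0 = 1.522; β = √(1 − 1/γ²) = √0.5684.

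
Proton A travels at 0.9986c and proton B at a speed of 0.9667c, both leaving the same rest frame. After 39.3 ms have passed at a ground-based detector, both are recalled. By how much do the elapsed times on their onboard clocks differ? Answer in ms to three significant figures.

|τ_A − τ_B| = 7.98 ms

A: γ = 1/√(1 − 0.9986²) = 1/√0.002798 = 18.90; τ_A = 39.3/18.90 = 2.079 ms.
B: γ = 1/√(1 − 0.9667²) = 1/√0.06549 = 3.908; τ_B = 39.3/3.908 = 10.06 ms.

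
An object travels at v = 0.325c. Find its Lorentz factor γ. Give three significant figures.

γ = 1.06

γ = 1/√(1 − 0.325²) = 1/√0.8944 = 1.057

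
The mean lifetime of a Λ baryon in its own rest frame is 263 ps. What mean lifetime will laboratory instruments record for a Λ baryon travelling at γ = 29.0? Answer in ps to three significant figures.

Δt = 7630 ps

γ = 29.0
The rest-frame lifetime is the proper time; the lab measures the dilated interval Δt = γτ₀ = 29.00 × 263 ps.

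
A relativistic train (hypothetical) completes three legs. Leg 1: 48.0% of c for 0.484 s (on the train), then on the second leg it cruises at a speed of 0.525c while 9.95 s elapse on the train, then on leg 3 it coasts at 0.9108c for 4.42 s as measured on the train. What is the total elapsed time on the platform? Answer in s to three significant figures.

Δt = 22.9 s

Leg 1: β = 0.480; γ = 1/√(1 − 0.480²) = 1/√0.7696 = 1.140; Δt_1 = 1.140 × 0.484 = 0.5517 s.
Leg 2: γ = 1/√(1 − 0.525²) = 1/√0.7244 = 1.175; Δt_2 = 1.175 × 9.95 = 11.69 s.
Leg 3: γ = 1/√(1 − 0.9108²) = 1/√0.1704 = 2.422; Δt_3 = 2.422 × 4.42 = 10.71 s.
Total: 0.5517 + 11.69 + 10.71 s.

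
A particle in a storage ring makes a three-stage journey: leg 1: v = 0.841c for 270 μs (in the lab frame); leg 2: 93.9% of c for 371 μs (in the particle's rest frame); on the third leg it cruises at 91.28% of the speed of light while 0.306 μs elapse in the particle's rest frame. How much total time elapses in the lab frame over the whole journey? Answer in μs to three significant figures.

Δt = 1350 μs

Leg 1: 270 μs is already measured in the lab frame.
Leg 2: β = 0.939; γ = 1/√(1 − 0.939²) = 1/√0.1183 = 2.908; Δt_2 = 2.908 × 371 = 1079 μs.
Leg 3: β = 0.9128; γ = 1/√(1 − 0.9128²) = 1/√0.1668 = 2.449; Δt_3 = 2.449 × 0.306 = 0.7493 μs.
Total: 270.0 + 1079 + 0.7493 μs.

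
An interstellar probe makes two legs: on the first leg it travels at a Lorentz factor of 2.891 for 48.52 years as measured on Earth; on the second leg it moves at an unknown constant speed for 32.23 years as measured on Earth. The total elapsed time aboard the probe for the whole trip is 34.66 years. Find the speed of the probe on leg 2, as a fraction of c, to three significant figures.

β = 0.832

Leg 1: γ = 2.891; τ_1 = 48.52/2.891 = 16.78 years.
Leg 2: speed unknown; τ_2 = 32.23/γ_2.
Total proper time: 16.78 + τ_2 = 34.66, so τ_2 = 34.66 − 16.78 = 17.88 years.
γ_2 = 32.23/17.88 = 1.803; β = √(1 − 1/γ²) = √0.6923.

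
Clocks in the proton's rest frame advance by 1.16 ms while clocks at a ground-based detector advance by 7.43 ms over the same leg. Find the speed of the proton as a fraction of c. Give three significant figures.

The proper time is measured in the proton's rest frame (both events occur at the proton's location); Δt is measured at a ground-based detector. γ = Δt/τ = 7.43/1.16 = 6.405.
β = √(1 − 1/γ²) = √(1 − 0.02437) = √0.9756

v = 0.988c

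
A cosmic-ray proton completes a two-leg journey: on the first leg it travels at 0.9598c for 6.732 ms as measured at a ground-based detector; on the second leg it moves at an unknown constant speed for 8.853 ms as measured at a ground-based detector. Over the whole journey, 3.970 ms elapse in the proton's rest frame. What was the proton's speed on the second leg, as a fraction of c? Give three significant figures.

β = 0.972

Leg 1: γ = 1/√(1 − 0.9598²) = 1/√0.07878 = 3.563; τ_1 = 6.732/3.563 = 1.890 ms.
Leg 2: speed unknown; τ_2 = 8.853/γ_2.
Total proper time: 1.890 + τ_2 = 3.970, so τ_2 = 3.970 − 1.890 = 2.080 ms.
γ_2 = 8.853/2.080 = 4.255; β = √(1 − 1/γ²) = √0.9448.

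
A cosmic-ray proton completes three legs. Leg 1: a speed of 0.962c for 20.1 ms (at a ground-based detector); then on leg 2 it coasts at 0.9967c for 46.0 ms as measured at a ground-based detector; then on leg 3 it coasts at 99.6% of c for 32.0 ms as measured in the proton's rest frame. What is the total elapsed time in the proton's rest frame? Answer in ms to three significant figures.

τ = 41.2 ms

Leg 1: γ = 1/√(1 − 0.962²) = 1/√0.07456 = 3.662; τ_1 = 20.1/3.662 = 5.488 ms.
Leg 2: γ = 1/√(1 − 0.9967²) = 1/√0.006589 = 12.32; τ_2 = 46.0/12.32 = 3.734 ms.
Leg 3: 32.0 ms is already measured in the proton's rest frame.
Total: 5.488 + 3.734 + 32.00 ms.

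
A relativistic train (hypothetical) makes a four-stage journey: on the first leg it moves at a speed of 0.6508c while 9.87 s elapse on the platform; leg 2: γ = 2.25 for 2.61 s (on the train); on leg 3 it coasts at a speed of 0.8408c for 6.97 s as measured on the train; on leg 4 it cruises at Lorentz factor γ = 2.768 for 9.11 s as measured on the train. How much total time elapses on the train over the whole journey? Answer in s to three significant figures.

Leg 1: γ = 1/√(1 − 0.6508²) = 1/√0.5765 = 1.317; τ_1 = 9.87/1.317 = 7.494 s.
Leg 2: 2.61 s is already measured on the train.
Leg 3: 6.97 s is already measured on the train.
Leg 4: 9.11 s is already measured on the train.
Total: 7.494 + 2.610 + 6.970 + 9.110 s.

τ = 26.2 s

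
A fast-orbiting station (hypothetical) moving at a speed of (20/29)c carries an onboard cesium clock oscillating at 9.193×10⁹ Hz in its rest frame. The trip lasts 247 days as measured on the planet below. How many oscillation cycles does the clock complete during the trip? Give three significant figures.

N = 1.42×10¹⁷

γ = 1/√(1 − (20/29)²) = 29/21 ≈ 1.381
The oscillator's own cycle count is N = f × τ where τ is the proper time aboard the station. τ = Δt/γ = 247/1.381 = 178.9 days = 1.545×10⁷ s.
N = 9.193×10⁹ × 1.545×10⁷ = 1.421×10¹⁷.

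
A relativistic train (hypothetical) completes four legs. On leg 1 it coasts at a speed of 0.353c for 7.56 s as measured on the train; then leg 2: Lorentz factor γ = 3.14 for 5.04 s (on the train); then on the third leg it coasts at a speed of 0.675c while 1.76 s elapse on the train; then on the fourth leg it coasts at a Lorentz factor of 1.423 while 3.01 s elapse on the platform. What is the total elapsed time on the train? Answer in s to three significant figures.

τ = 16.5 s

Leg 1: 7.56 s is already measured on the train.
Leg 2: 5.04 s is already measured on the train.
Leg 3: 1.76 s is already measured on the train.
Leg 4: γ = 1.423; τ_4 = 3.01/1.423 = 2.115 s.
Total: 7.560 + 5.040 + 1.760 + 2.115 s.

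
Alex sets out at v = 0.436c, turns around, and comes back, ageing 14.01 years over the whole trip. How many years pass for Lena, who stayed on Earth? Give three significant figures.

γ = 1/√(1 − 0.436²) = 1/√0.8099 = 1.111
Earth-frame duration is the dilated interval: Δt = γτ = 1.111 × 14.01 years.

Δt = 15.6 years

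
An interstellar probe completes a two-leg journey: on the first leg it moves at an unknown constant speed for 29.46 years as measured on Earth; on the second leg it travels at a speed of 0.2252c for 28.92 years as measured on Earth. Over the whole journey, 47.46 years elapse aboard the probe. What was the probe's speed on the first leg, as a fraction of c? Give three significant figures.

Leg 1: speed unknown; τ_1 = 29.46/γ_1.
Leg 2: γ = 1/√(1 − 0.2252²) = 1/√0.9493 = 1.026; τ_2 = 28.92/1.026 = 28.18 years.
Total proper time: τ_1 + 28.18 = 47.46, so τ_1 = 47.46 − 28.18 = 19.28 years.
γ_1 = 29.46/19.28 = 1.528; β = √(1 − 1/γ²) = √0.5716.

β = 0.756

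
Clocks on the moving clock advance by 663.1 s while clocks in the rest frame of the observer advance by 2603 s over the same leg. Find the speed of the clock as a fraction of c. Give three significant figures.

β = 0.967

The proper time is measured on the moving clock (both events occur at the clock's location); Δt is measured in the rest frame of the observer. γ = Δt/τ = 2603/663.1 = 3.926.
β = √(1 − 1/γ²) = √(1 − 0.06489) = √0.9351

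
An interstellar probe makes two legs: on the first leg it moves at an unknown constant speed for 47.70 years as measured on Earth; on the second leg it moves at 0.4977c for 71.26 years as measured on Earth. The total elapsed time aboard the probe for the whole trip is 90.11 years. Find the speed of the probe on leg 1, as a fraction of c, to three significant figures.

β = 0.805

Leg 1: speed unknown; τ_1 = 47.70/γ_1.
Leg 2: γ = 1/√(1 − 0.4977²) = 1/√0.7523 = 1.153; τ_2 = 71.26/1.153 = 61.81 years.
Total proper time: τ_1 + 61.81 = 90.11, so τ_1 = 90.11 − 61.81 = 28.30 years.
γ_1 = 47.70/28.30 = 1.685; β = √(1 − 1/γ²) = √0.6479.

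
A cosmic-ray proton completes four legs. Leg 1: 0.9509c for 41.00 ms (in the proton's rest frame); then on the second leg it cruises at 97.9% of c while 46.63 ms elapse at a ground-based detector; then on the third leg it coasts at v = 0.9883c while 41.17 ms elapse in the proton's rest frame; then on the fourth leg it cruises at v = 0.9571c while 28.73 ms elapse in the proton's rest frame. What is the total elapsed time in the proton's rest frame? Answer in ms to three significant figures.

τ = 120 ms

Leg 1: 41.00 ms is already measured in the proton's rest frame.
Leg 2: β = 0.979; γ = 1/√(1 − 0.979²) = 1/√0.04156 = 4.905; τ_2 = 46.63/4.905 = 9.506 ms.
Leg 3: 41.17 ms is already measured in the proton's rest frame.
Leg 4: 28.73 ms is already measured in the proton's rest frame.
Total: 41.00 + 9.506 + 41.17 + 28.73 ms.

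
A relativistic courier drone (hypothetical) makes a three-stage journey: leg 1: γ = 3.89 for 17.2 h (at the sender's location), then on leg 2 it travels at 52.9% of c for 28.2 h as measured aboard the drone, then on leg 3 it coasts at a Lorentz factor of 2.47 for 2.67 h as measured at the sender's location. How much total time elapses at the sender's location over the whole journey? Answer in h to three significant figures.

Δt = 53.1 h

Leg 1: 17.2 h is already measured at the sender's location.
Leg 2: β = 0.529; γ = 1/√(1 − 0.529²) = 1/√0.7202 = 1.178; Δt_2 = 1.178 × 28.2 = 33.23 h.
Leg 3: 2.67 h is already measured at the sender's location.
Total: 17.20 + 33.23 + 2.670 h.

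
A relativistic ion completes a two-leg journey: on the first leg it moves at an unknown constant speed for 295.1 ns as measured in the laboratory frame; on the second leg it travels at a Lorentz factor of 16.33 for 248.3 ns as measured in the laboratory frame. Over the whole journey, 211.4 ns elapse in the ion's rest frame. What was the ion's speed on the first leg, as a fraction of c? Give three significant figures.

β = 0.747

Leg 1: speed unknown; τ_1 = 295.1/γ_1.
Leg 2: γ = 16.33; τ_2 = 248.3/16.33 = 15.21 ns.
Total proper time: τ_1 + 15.21 = 211.4, so τ_1 = 211.4 − 15.21 = 196.2 ns.
γ_1 = 295.1/196.2 = 1.504; β = √(1 − 1/γ²) = √0.5580.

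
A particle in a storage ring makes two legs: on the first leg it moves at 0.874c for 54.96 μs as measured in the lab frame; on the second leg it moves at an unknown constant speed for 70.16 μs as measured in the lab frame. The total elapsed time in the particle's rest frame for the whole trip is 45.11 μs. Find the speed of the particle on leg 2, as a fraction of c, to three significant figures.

Leg 1: γ = 1/√(1 − 0.874²) = 1/√0.2361 = 2.058; τ_1 = 54.96/2.058 = 26.71 μs.
Leg 2: speed unknown; τ_2 = 70.16/γ_2.
Total proper time: 26.71 + τ_2 = 45.11, so τ_2 = 45.11 − 26.71 = 18.40 μs.
γ_2 = 70.16/18.40 = 3.812; β = √(1 − 1/γ²) = √0.9312.

β = 0.965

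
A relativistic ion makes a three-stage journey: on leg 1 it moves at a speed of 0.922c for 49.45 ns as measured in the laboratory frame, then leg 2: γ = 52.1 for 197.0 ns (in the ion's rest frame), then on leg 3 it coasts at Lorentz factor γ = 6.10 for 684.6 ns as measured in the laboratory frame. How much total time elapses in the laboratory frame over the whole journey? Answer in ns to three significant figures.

Leg 1: 49.45 ns is already measured in the laboratory frame.
Leg 2: γ = 52.1; Δt_2 = 52.10 × 197.0 = 1.026×10⁴ ns.
Leg 3: 684.6 ns is already measured in the laboratory frame.
Total: 49.45 + 1.026×10⁴ + 684.6 ns.

Δt = 1.10×10⁴ ns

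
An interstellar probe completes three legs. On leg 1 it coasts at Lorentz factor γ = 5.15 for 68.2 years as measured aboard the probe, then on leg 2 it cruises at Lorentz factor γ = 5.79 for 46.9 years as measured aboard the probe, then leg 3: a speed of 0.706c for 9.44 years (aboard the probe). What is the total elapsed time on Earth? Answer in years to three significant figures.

Leg 1: γ = 5.15; Δt_1 = 5.150 × 68.2 = 351.2 years.
Leg 2: γ = 5.79; Δt_2 = 5.790 × 46.9 = 271.6 years.
Leg 3: γ = 1/√(1 − 0.706²) = 1/√0.5016 = 1.412; Δt_3 = 1.412 × 9.44 = 13.33 years.
Total: 351.2 + 271.6 + 13.33 years.

Δt = 636 years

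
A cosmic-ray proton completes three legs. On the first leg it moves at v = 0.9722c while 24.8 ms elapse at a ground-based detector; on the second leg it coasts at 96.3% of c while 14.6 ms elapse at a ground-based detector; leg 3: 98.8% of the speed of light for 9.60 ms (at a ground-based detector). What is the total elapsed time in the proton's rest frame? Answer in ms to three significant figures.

Leg 1: γ = 1/√(1 − 0.9722²) = 1/√0.05483 = 4.271; τ_1 = 24.8/4.271 = 5.807 ms.
Leg 2: β = 0.963; γ = 1/√(1 − 0.963²) = 1/√0.07263 = 3.711; τ_2 = 14.6/3.711 = 3.935 ms.
Leg 3: β = 0.988; γ = 1/√(1 − 0.988²) = 1/√0.02386 = 6.474; τ_3 = 9.60/6.474 = 1.483 ms.
Total: 5.807 + 3.935 + 1.483 ms.

τ = 11.2 ms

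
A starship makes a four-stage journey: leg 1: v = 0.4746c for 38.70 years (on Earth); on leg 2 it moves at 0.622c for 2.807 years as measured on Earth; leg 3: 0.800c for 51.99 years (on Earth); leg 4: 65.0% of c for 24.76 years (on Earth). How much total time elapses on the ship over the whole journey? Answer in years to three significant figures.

Leg 1: γ = 1/√(1 − 0.4746²) = 1/√0.7748 = 1.136; τ_1 = 38.70/1.136 = 34.06 years.
Leg 2: γ = 1/√(1 − 0.622²) = 1/√0.6131 = 1.277; τ_2 = 2.807/1.277 = 2.198 years.
Leg 3: γ = 1/√(1 − 0.800²) = 5/3 ≈ 1.667; τ_3 = 51.99/1.667 = 31.19 years.
Leg 4: β = 0.650; γ = 1/√(1 − 0.650²) = 1/√0.5775 = 1.316; τ_4 = 24.76/1.316 = 18.82 years.
Total: 34.06 + 2.198 + 31.19 + 18.82 years.

τ = 86.3 years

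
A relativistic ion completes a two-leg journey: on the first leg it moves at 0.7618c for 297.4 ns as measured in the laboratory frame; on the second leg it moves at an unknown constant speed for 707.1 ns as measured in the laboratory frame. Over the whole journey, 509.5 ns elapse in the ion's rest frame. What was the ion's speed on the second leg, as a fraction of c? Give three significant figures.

β = 0.894

Leg 1: γ = 1/√(1 − 0.7618²) = 1/√0.4197 = 1.544; τ_1 = 297.4/1.544 = 192.7 ns.
Leg 2: speed unknown; τ_2 = 707.1/γ_2.
Total proper time: 192.7 + τ_2 = 509.5, so τ_2 = 509.5 − 192.7 = 316.8 ns.
γ_2 = 707.1/316.8 = 2.232; β = √(1 − 1/γ²) = √0.7992.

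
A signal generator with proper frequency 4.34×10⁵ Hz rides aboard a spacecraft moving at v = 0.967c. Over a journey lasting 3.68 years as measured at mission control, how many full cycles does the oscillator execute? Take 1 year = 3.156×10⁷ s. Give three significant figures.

N = 1.28×10¹³

γ = 1/√(1 − 0.967²) = 1/√0.06491 = 3.925
The oscillator's own cycle count is N = f × τ where τ is the proper time aboard the spacecraft. τ = Δt/γ = 3.68/3.925 = 0.9376 years = 2.959×10⁷ s.
N = 4.34×10⁵ × 2.959×10⁷ = 1.284×10¹³.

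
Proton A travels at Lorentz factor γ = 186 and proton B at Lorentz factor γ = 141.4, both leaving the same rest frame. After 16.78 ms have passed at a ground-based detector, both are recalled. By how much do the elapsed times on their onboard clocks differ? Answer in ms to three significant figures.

A: γ = 186; τ_A = 16.78/186.0 = 0.09022 ms.
B: γ = 141.4; τ_B = 16.78/141.4 = 0.1187 ms.

|τ_A − τ_B| = 0.0285 ms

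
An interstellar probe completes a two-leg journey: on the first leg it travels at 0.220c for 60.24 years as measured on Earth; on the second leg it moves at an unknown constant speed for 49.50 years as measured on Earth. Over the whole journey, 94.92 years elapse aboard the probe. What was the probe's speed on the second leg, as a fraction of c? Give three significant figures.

Leg 1: γ = 1/√(1 − 0.220²) = 1/√0.9516 = 1.025; τ_1 = 60.24/1.025 = 58.76 years.
Leg 2: speed unknown; τ_2 = 49.50/γ_2.
Total proper time: 58.76 + τ_2 = 94.92, so τ_2 = 94.92 − 58.76 = 36.16 years.
γ_2 = 49.50/36.16 = 1.369; β = √(1 − 1/γ²) = √0.4665.

β = 0.683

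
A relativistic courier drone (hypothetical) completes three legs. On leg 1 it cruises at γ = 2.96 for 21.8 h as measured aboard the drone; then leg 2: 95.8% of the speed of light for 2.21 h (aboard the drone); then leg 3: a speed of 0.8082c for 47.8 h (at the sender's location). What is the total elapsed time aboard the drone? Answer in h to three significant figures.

Leg 1: 21.8 h is already measured aboard the drone.
Leg 2: 2.21 h is already measured aboard the drone.
Leg 3: γ = 1/√(1 − 0.8082²) = 1/√0.3468 = 1.698; τ_3 = 47.8/1.698 = 28.15 h.
Total: 21.80 + 2.210 + 28.15 h.

τ = 52.2 h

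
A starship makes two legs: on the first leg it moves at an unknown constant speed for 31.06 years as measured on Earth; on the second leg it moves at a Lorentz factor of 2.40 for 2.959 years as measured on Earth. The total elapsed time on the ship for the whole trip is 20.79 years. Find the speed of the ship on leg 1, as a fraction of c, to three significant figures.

β = 0.777

Leg 1: speed unknown; τ_1 = 31.06/γ_1.
Leg 2: γ = 2.40; τ_2 = 2.959/2.400 = 1.233 years.
Total proper time: τ_1 + 1.233 = 20.79, so τ_1 = 20.79 − 1.233 = 19.56 years.
γ_1 = 31.06/19.56 = 1.588; β = √(1 − 1/γ²) = √0.6035.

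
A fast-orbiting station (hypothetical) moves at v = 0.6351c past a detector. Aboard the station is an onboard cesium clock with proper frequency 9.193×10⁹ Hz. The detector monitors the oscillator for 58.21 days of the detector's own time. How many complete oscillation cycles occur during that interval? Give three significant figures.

N = 3.57×10¹⁶

γ = 1/√(1 − 0.6351²) = 1/√0.5966 = 1.295
During 58.21 days of lab time, the oscillator's proper time advances by τ = Δt/γ = 58.21/1.295 = 44.96 days = 3.885×10⁶ s.
N = f × τ = 9.193×10⁹ × 3.885×10⁶ = 3.571×10¹⁶.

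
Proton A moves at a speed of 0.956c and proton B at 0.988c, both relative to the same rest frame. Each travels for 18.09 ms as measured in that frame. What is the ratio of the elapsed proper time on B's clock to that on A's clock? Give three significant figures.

A: γ = 1/√(1 − 0.956²) = 1/√0.08606 = 3.409. B: γ = 1/√(1 − 0.988²) = 1/√0.02386 = 6.474.
τ_A/τ_B = γ_B/γ_A = 6.474/3.409 = 1.899, so τ_B/τ_A = 0.5265.

τ_B/τ_A = 0.526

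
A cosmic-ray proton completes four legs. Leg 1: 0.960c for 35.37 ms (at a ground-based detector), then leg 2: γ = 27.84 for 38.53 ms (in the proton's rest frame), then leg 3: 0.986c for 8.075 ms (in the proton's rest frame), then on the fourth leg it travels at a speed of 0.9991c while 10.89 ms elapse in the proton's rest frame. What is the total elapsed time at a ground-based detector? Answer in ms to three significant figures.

Leg 1: 35.37 ms is already measured at a ground-based detector.
Leg 2: γ = 27.84; Δt_2 = 27.84 × 38.53 = 1073 ms.
Leg 3: γ = 1/√(1 − 0.986²) = 1/√0.02780 = 5.997; Δt_3 = 5.997 × 8.075 = 48.43 ms.
Leg 4: γ = 1/√(1 − 0.9991²) = 1/√0.001799 = 23.58; Δt_4 = 23.58 × 10.89 = 256.7 ms.
Total: 35.37 + 1073 + 48.43 + 256.7 ms.

Δt = 1410 ms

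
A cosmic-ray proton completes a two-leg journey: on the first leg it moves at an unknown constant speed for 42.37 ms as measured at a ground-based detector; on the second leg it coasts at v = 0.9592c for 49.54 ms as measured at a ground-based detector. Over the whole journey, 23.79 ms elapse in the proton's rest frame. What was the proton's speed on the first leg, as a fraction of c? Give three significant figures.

β = 0.973

Leg 1: speed unknown; τ_1 = 42.37/γ_1.
Leg 2: γ = 1/√(1 − 0.9592²) = 1/√0.07994 = 3.537; τ_2 = 49.54/3.537 = 14.01 ms.
Total proper time: τ_1 + 14.01 = 23.79, so τ_1 = 23.79 − 14.01 = 9.784 ms.
γ_1 = 42.37/9.784 = 4.331; β = √(1 − 1/γ²) = √0.9467.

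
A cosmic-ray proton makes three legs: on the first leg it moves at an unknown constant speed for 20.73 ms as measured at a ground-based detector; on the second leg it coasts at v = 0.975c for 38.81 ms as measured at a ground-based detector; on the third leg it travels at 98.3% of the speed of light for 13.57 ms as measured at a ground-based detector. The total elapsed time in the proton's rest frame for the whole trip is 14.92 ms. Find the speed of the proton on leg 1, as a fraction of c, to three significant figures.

Leg 1: speed unknown; τ_1 = 20.73/γ_1.
Leg 2: γ = 1/√(1 − 0.975²) = 1/√0.04938 = 4.500; τ_2 = 38.81/4.500 = 8.624 ms.
Leg 3: β = 0.983; γ = 1/√(1 − 0.983²) = 1/√0.03371 = 5.446; τ_3 = 13.57/5.446 = 2.492 ms.
Total proper time: τ_1 + 8.624 + 2.492 = 14.92, so τ_1 = 14.92 − 11.12 = 3.805 ms.
γ_1 = 20.73/3.805 = 5.449; β = √(1 − 1/γ²) = √0.9663.

β = 0.983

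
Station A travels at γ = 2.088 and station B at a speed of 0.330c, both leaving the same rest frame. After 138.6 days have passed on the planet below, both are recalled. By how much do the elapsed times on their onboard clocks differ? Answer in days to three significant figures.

A: γ = 2.088; τ_A = 138.6/2.088 = 66.38 days.
B: γ = 1/√(1 − 0.330²) = 1/√0.8911 = 1.059; τ_B = 138.6/1.059 = 130.8 days.

|τ_A − τ_B| = 64.5 days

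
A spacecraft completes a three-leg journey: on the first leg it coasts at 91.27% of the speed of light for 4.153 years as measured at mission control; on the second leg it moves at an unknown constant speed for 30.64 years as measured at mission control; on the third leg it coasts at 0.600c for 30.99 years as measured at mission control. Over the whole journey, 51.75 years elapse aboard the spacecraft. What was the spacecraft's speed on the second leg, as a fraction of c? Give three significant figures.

β = 0.566

Leg 1: β = 0.9127; γ = 1/√(1 − 0.9127²) = 1/√0.1670 = 2.447; τ_1 = 4.153/2.447 = 1.697 years.
Leg 2: speed unknown; τ_2 = 30.64/γ_2.
Leg 3: γ = 1/√(1 − 0.600²) = 5/4 = 1.250; τ_3 = 30.99/1.250 = 24.79 years.
Total proper time: 1.697 + τ_2 + 24.79 = 51.75, so τ_2 = 51.75 − 26.49 = 25.26 years.
γ_2 = 30.64/25.26 = 1.213; β = √(1 − 1/γ²) = √0.3203.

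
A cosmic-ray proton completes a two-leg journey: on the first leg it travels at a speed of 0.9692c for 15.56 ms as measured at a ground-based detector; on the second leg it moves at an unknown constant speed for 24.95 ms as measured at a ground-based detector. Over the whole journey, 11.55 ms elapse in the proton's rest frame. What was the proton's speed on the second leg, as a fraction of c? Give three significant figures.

Leg 1: γ = 1/√(1 − 0.9692²) = 1/√0.06065 = 4.061; τ_1 = 15.56/4.061 = 3.832 ms.
Leg 2: speed unknown; τ_2 = 24.95/γ_2.
Total proper time: 3.832 + τ_2 = 11.55, so τ_2 = 11.55 − 3.832 = 7.718 ms.
γ_2 = 24.95/7.718 = 3.233; β = √(1 − 1/γ²) = √0.9043.

β = 0.951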